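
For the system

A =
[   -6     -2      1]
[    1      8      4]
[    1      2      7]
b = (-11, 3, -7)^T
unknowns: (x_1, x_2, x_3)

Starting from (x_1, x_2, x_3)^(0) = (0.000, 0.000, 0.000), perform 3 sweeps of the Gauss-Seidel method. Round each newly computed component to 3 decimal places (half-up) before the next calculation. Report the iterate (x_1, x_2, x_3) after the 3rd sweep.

(1.313, 0.941, -1.456)

Iteration 1:
  x_1 = (-11 - (-2)·0.000 - (1)·0.000) / (-6) = 1.833
  x_2 = (3 - (1)·1.833 - (4)·0.000) / (8) = 0.146
  x_3 = (-7 - (1)·1.833 - (2)·0.146) / (7) = -1.304
Iteration 2:
  x_1 = (-11 - (-2)·0.146 - (1)·-1.304) / (-6) = 1.567
  x_2 = (3 - (1)·1.567 - (4)·-1.304) / (8) = 0.831
  x_3 = (-7 - (1)·1.567 - (2)·0.831) / (7) = -1.461
Iteration 3:
  x_1 = (-11 - (-2)·0.831 - (1)·-1.461) / (-6) = 1.313
  x_2 = (3 - (1)·1.313 - (4)·-1.461) / (8) = 0.941
  x_3 = (-7 - (1)·1.313 - (2)·0.941) / (7) = -1.456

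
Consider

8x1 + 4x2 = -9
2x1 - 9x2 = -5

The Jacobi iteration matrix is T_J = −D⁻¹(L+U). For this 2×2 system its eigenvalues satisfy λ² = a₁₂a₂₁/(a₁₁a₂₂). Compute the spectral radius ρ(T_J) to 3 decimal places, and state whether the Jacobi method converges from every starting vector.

a₁₂a₂₁/(a₁₁a₂₂) = (4)·(2) / ((8)·(-9)) = -0.111111
ρ = √|-0.111111| = √0.111111 = 0.333
ρ < 1, so Jacobi converges

0.333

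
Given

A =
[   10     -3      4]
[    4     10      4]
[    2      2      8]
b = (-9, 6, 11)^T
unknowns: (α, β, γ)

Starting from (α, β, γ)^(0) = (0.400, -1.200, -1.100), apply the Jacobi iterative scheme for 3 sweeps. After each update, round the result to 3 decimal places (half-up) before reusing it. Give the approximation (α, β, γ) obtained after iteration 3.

(-1.355, 0.562, 1.617)

Iteration 1:
  α = (-9 - (-3)·-1.200 - (4)·-1.100) / (10) = -0.820
  β = (6 - (4)·0.400 - (4)·-1.100) / (10) = 0.880
  γ = (11 - (2)·0.400 - (2)·-1.200) / (8) = 1.575
Iteration 2:
  α = (-9 - (-3)·0.880 - (4)·1.575) / (10) = -1.266
  β = (6 - (4)·-0.820 - (4)·1.575) / (10) = 0.298
  γ = (11 - (2)·-0.820 - (2)·0.880) / (8) = 1.360
Iteration 3:
  α = (-9 - (-3)·0.298 - (4)·1.360) / (10) = -1.355
  β = (6 - (4)·-1.266 - (4)·1.360) / (10) = 0.562
  γ = (11 - (2)·-1.266 - (2)·0.298) / (8) = 1.617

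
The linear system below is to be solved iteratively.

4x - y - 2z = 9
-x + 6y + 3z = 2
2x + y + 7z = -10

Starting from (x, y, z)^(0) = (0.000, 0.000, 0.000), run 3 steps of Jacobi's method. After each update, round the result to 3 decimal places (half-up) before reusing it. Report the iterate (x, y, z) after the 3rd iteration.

(1.546, 1.663, -2.094)

Iteration 1:
  x = (9 - (-1)·0.000 - (-2)·0.000) / (4) = 2.250
  y = (2 - (-1)·0.000 - (3)·0.000) / (6) = 0.333
  z = (-10 - (2)·0.000 - (1)·0.000) / (7) = -1.429
Iteration 2:
  x = (9 - (-1)·0.333 - (-2)·-1.429) / (4) = 1.619
  y = (2 - (-1)·2.250 - (3)·-1.429) / (6) = 1.423
  z = (-10 - (2)·2.250 - (1)·0.333) / (7) = -2.119
Iteration 3:
  x = (9 - (-1)·1.423 - (-2)·-2.119) / (4) = 1.546
  y = (2 - (-1)·1.619 - (3)·-2.119) / (6) = 1.663
  z = (-10 - (2)·1.619 - (1)·1.423) / (7) = -2.094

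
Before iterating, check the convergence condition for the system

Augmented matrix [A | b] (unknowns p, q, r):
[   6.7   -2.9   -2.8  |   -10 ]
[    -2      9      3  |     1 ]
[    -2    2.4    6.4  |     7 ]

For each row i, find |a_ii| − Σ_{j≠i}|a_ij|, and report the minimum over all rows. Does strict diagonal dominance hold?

1

row 1: |6.7| − (2.9+2.8) = 1
row 2: |9| − (2+3) = 4
row 3: |6.4| − (2+2.4) = 2
minimum over rows = 1 → strictly diagonally dominant (convergence guaranteed)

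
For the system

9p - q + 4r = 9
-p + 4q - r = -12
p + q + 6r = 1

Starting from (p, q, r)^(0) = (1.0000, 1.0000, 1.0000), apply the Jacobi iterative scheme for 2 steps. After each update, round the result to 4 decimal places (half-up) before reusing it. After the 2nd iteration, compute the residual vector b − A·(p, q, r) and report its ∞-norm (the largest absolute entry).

Iteration 1:
  p = (9 - (-1)·1.0000 - (4)·1.0000) / (9) = 0.6667
  q = (-12 - (-1)·1.0000 - (-1)·1.0000) / (4) = -2.5000
  r = (1 - (1)·1.0000 - (1)·1.0000) / (6) = -0.1667
Iteration 2:
  p = (9 - (-1)·-2.5000 - (4)·-0.1667) / (9) = 0.7963
  q = (-12 - (-1)·0.6667 - (-1)·-0.1667) / (4) = -2.8750
  r = (1 - (1)·0.6667 - (1)·-2.5000) / (6) = 0.4722
Residual b − A·x = (-2.9305, 0.7685, 0.2455); ∞-norm = 2.9305

2.9305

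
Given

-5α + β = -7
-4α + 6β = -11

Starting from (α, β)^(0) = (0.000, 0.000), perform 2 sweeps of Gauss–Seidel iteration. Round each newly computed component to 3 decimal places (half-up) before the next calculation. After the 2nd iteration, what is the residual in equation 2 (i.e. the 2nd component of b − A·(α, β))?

0.000

Iteration 1:
  α = (-7 - (1)·0.000) / (-5) = 1.400
  β = (-11 - (-4)·1.400) / (6) = -0.900
Iteration 2:
  α = (-7 - (1)·-0.900) / (-5) = 1.220
  β = (-11 - (-4)·1.220) / (6) = -1.020
Residual b − A·x = (0.120, 0.000)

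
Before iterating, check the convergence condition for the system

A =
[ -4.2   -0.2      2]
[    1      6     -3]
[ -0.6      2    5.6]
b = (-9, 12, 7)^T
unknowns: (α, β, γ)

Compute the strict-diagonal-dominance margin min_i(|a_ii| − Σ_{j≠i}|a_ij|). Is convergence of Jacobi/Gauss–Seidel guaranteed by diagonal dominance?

2

row 1: |-4.2| − (0.2+2) = 2
row 2: |6| − (1+3) = 2
row 3: |5.6| − (0.6+2) = 3
minimum over rows = 2 → strictly diagonally dominant (convergence guaranteed)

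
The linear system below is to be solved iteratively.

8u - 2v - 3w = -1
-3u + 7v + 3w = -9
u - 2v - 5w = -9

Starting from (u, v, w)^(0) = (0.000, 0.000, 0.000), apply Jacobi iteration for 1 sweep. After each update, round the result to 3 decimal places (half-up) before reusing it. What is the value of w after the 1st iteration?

Iteration 1:
  u = (-1 - (-2)·0.000 - (-3)·0.000) / (8) = -0.125
  v = (-9 - (-3)·0.000 - (3)·0.000) / (7) = -1.286
  w = (-9 - (1)·0.000 - (-2)·0.000) / (-5) = 1.800

1.800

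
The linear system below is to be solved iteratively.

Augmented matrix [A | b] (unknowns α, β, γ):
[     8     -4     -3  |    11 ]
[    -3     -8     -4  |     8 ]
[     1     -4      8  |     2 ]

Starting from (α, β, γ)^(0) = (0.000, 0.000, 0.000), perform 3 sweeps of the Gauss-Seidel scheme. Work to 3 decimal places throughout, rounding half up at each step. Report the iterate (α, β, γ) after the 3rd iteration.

(0.905, -1.243, -0.485)

Iteration 1:
  α = (11 - (-4)·0.000 - (-3)·0.000) / (8) = 1.375
  β = (8 - (-3)·1.375 - (-4)·0.000) / (-8) = -1.516
  γ = (2 - (1)·1.375 - (-4)·-1.516) / (8) = -0.680
Iteration 2:
  α = (11 - (-4)·-1.516 - (-3)·-0.680) / (8) = 0.362
  β = (8 - (-3)·0.362 - (-4)·-0.680) / (-8) = -0.796
  γ = (2 - (1)·0.362 - (-4)·-0.796) / (8) = -0.193
Iteration 3:
  α = (11 - (-4)·-0.796 - (-3)·-0.193) / (8) = 0.905
  β = (8 - (-3)·0.905 - (-4)·-0.193) / (-8) = -1.243
  γ = (2 - (1)·0.905 - (-4)·-1.243) / (8) = -0.485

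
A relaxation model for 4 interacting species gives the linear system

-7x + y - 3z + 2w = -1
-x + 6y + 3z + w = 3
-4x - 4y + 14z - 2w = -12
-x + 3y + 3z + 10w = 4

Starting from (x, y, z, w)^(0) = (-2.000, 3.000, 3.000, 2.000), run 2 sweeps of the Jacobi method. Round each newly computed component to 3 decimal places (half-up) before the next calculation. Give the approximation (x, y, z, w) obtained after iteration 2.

Iteration 1:
  x = (-1 - (1)·3.000 - (-3)·3.000 - (2)·2.000) / (-7) = -0.143
  y = (3 - (-1)·-2.000 - (3)·3.000 - (1)·2.000) / (6) = -1.667
  z = (-12 - (-4)·-2.000 - (-4)·3.000 - (-2)·2.000) / (14) = -0.286
  w = (4 - (-1)·-2.000 - (3)·3.000 - (3)·3.000) / (10) = -1.600
Iteration 2:
  x = (-1 - (1)·-1.667 - (-3)·-0.286 - (2)·-1.600) / (-7) = -0.430
  y = (3 - (-1)·-0.143 - (3)·-0.286 - (1)·-1.600) / (6) = 0.886
  z = (-12 - (-4)·-0.143 - (-4)·-1.667 - (-2)·-1.600) / (14) = -1.603
  w = (4 - (-1)·-0.143 - (3)·-1.667 - (3)·-0.286) / (10) = 0.972

(-0.430, 0.886, -1.603, 0.972)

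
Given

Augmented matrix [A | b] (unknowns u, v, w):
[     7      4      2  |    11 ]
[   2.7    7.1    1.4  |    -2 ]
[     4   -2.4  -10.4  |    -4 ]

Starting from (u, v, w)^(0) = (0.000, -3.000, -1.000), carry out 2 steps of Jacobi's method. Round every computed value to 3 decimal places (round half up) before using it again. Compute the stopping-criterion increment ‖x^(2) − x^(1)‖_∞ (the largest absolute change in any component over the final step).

Iteration 1:
  u = (11 - (4)·-3.000 - (2)·-1.000) / (7) = 3.571
  v = (-2 - (2.7)·0.000 - (1.4)·-1.000) / (7.1) = -0.085
  w = (-4 - (4)·0.000 - (-2.4)·-3.000) / (-10.4) = 1.077
Iteration 2:
  u = (11 - (4)·-0.085 - (2)·1.077) / (7) = 1.312
  v = (-2 - (2.7)·3.571 - (1.4)·1.077) / (7.1) = -1.852
  w = (-4 - (4)·3.571 - (-2.4)·-0.085) / (-10.4) = 1.778
Change: (-2.259, -1.767, 0.701) → max |·| = 2.259

2.259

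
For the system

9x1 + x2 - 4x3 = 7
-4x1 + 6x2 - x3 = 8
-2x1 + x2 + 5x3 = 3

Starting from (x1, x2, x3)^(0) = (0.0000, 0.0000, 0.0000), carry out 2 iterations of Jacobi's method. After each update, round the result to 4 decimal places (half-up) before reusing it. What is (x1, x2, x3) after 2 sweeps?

Iteration 1:
  x1 = (7 - (1)·0.0000 - (-4)·0.0000) / (9) = 0.7778
  x2 = (8 - (-4)·0.0000 - (-1)·0.0000) / (6) = 1.3333
  x3 = (3 - (-2)·0.0000 - (1)·0.0000) / (5) = 0.6000
Iteration 2:
  x1 = (7 - (1)·1.3333 - (-4)·0.6000) / (9) = 0.8963
  x2 = (8 - (-4)·0.7778 - (-1)·0.6000) / (6) = 1.9519
  x3 = (3 - (-2)·0.7778 - (1)·1.3333) / (5) = 0.6445

(0.8963, 1.9519, 0.6445)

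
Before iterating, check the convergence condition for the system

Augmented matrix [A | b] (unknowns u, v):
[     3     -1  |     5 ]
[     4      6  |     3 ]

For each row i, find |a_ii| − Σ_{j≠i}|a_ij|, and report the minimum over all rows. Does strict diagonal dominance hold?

row 1: |3| − (1) = 2
row 2: |6| − (4) = 2
minimum over rows = 2 → strictly diagonally dominant (convergence guaranteed)

2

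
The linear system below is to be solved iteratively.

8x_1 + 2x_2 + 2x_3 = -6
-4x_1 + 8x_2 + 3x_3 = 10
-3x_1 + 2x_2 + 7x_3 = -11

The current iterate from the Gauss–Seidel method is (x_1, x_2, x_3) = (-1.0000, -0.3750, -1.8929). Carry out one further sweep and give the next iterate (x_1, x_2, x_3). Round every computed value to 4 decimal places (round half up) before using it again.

(-0.1830, 1.8683, -2.1837)

One sweep:
  x_1 = (-6 - (2)·-0.3750 - (2)·-1.8929) / (8) = -0.1830
  x_2 = (10 - (-4)·-0.1830 - (3)·-1.8929) / (8) = 1.8683
  x_3 = (-11 - (-3)·-0.1830 - (2)·1.8683) / (7) = -2.1837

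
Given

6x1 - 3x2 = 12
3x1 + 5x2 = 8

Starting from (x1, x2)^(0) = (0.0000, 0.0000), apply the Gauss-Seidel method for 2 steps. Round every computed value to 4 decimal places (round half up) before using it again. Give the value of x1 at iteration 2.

Iteration 1:
  x1 = (12 - (-3)·0.0000) / (6) = 2.0000
  x2 = (8 - (3)·2.0000) / (5) = 0.4000
Iteration 2:
  x1 = (12 - (-3)·0.4000) / (6) = 2.2000
  x2 = (8 - (3)·2.2000) / (5) = 0.2800

2.2000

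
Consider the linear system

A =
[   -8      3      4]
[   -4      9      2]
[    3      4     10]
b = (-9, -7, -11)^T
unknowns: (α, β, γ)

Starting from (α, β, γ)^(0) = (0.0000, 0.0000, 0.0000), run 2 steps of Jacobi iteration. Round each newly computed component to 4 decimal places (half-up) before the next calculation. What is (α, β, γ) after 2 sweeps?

Iteration 1:
  α = (-9 - (3)·0.0000 - (4)·0.0000) / (-8) = 1.1250
  β = (-7 - (-4)·0.0000 - (2)·0.0000) / (9) = -0.7778
  γ = (-11 - (3)·0.0000 - (4)·0.0000) / (10) = -1.1000
Iteration 2:
  α = (-9 - (3)·-0.7778 - (4)·-1.1000) / (-8) = 0.2833
  β = (-7 - (-4)·1.1250 - (2)·-1.1000) / (9) = -0.0333
  γ = (-11 - (3)·1.1250 - (4)·-0.7778) / (10) = -1.1264

(0.2833, -0.0333, -1.1264)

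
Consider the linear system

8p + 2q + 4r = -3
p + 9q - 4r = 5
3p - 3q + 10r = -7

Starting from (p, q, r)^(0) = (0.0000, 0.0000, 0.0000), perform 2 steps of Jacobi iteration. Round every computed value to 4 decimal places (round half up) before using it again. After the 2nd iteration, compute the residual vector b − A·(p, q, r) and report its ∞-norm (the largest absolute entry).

1.4420

Iteration 1:
  p = (-3 - (2)·0.0000 - (4)·0.0000) / (8) = -0.3750
  q = (5 - (1)·0.0000 - (-4)·0.0000) / (9) = 0.5556
  r = (-7 - (3)·0.0000 - (-3)·0.0000) / (10) = -0.7000
Iteration 2:
  p = (-3 - (2)·0.5556 - (4)·-0.7000) / (8) = -0.1639
  q = (5 - (1)·-0.3750 - (-4)·-0.7000) / (9) = 0.2861
  r = (-7 - (3)·-0.3750 - (-3)·0.5556) / (10) = -0.4208
Residual b − A·x = (-0.5778, 0.9058, -1.4420); ∞-norm = 1.4420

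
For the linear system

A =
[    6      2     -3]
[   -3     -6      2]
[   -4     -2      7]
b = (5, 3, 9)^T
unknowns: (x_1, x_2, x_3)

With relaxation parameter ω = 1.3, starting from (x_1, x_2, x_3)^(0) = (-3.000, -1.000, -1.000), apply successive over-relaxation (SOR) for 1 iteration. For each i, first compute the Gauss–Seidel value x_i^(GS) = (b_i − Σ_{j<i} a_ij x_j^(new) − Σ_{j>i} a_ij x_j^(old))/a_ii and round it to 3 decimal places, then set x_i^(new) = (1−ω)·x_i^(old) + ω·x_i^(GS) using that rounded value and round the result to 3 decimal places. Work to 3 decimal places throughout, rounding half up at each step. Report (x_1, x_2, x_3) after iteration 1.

(1.767, -1.932, 2.566)

Iteration 1:
  x_1: GS value = (5 - (2)·-1.000 - (-3)·-1.000) / (6) = 0.667;  x_1 ← (1−ω)·-3.000 + ω·0.667 = 1.767
  x_2: GS value = (3 - (-3)·1.767 - (2)·-1.000) / (-6) = -1.717;  x_2 ← (1−ω)·-1.000 + ω·-1.717 = -1.932
  x_3: GS value = (9 - (-4)·1.767 - (-2)·-1.932) / (7) = 1.743;  x_3 ← (1−ω)·-1.000 + ω·1.743 = 2.566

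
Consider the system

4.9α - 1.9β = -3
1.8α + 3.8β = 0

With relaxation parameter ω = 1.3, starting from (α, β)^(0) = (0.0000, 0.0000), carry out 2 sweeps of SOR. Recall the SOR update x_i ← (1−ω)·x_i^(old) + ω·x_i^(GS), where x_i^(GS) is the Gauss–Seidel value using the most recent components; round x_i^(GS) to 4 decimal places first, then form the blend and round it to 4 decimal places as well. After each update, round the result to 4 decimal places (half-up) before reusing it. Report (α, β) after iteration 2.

(-0.3101, 0.0439)

Iteration 1:
  α: GS value = (-3 - (-1.9)·0.0000) / (4.9) = -0.6122;  α ← (1−ω)·0.0000 + ω·-0.6122 = -0.7959
  β: GS value = (0 - (1.8)·-0.7959) / (3.8) = 0.3770;  β ← (1−ω)·0.0000 + ω·0.3770 = 0.4901
Iteration 2:
  α: GS value = (-3 - (-1.9)·0.4901) / (4.9) = -0.4222;  α ← (1−ω)·-0.7959 + ω·-0.4222 = -0.3101
  β: GS value = (0 - (1.8)·-0.3101) / (3.8) = 0.1469;  β ← (1−ω)·0.4901 + ω·0.1469 = 0.0439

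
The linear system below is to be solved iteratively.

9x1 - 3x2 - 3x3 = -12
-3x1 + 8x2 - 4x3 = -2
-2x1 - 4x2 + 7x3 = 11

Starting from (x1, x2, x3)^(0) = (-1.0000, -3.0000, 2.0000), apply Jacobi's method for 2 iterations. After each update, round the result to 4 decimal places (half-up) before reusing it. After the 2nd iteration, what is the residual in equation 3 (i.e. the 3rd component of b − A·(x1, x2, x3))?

Iteration 1:
  x1 = (-12 - (-3)·-3.0000 - (-3)·2.0000) / (9) = -1.6667
  x2 = (-2 - (-3)·-1.0000 - (-4)·2.0000) / (8) = 0.3750
  x3 = (11 - (-2)·-1.0000 - (-4)·-3.0000) / (7) = -0.4286
Iteration 2:
  x1 = (-12 - (-3)·0.3750 - (-3)·-0.4286) / (9) = -1.3512
  x2 = (-2 - (-3)·-1.6667 - (-4)·-0.4286) / (8) = -1.0893
  x3 = (11 - (-2)·-1.6667 - (-4)·0.3750) / (7) = 1.3095
Residual b − A·x = (0.8214, 7.8988, -5.2261)

-5.2261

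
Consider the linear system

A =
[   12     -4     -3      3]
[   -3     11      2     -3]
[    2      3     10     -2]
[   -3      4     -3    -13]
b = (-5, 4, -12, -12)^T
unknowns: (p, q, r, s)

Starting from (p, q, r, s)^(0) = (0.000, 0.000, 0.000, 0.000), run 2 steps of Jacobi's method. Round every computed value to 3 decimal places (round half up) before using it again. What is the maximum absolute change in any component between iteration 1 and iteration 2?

0.485

Iteration 1:
  p = (-5 - (-4)·0.000 - (-3)·0.000 - (3)·0.000) / (12) = -0.417
  q = (4 - (-3)·0.000 - (2)·0.000 - (-3)·0.000) / (11) = 0.364
  r = (-12 - (2)·0.000 - (3)·0.000 - (-2)·0.000) / (10) = -1.200
  s = (-12 - (-3)·0.000 - (4)·0.000 - (-3)·0.000) / (-13) = 0.923
Iteration 2:
  p = (-5 - (-4)·0.364 - (-3)·-1.200 - (3)·0.923) / (12) = -0.826
  q = (4 - (-3)·-0.417 - (2)·-1.200 - (-3)·0.923) / (11) = 0.720
  r = (-12 - (2)·-0.417 - (3)·0.364 - (-2)·0.923) / (10) = -1.041
  s = (-12 - (-3)·-0.417 - (4)·0.364 - (-3)·-1.200) / (-13) = 1.408
Change: (-0.409, 0.356, 0.159, 0.485) → max |·| = 0.485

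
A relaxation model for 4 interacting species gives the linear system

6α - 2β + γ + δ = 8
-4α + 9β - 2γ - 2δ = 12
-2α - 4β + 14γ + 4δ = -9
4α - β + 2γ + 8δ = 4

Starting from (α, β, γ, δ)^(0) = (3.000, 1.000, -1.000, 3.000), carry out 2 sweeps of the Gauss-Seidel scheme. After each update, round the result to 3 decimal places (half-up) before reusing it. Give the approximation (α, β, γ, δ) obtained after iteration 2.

(2.181, 2.226, 0.222, -0.368)

Iteration 1:
  α = (8 - (-2)·1.000 - (1)·-1.000 - (1)·3.000) / (6) = 1.333
  β = (12 - (-4)·1.333 - (-2)·-1.000 - (-2)·3.000) / (9) = 2.370
  γ = (-9 - (-2)·1.333 - (-4)·2.370 - (4)·3.000) / (14) = -0.632
  δ = (4 - (4)·1.333 - (-1)·2.370 - (2)·-0.632) / (8) = 0.288
Iteration 2:
  α = (8 - (-2)·2.370 - (1)·-0.632 - (1)·0.288) / (6) = 2.181
  β = (12 - (-4)·2.181 - (-2)·-0.632 - (-2)·0.288) / (9) = 2.226
  γ = (-9 - (-2)·2.181 - (-4)·2.226 - (4)·0.288) / (14) = 0.222
  δ = (4 - (4)·2.181 - (-1)·2.226 - (2)·0.222) / (8) = -0.368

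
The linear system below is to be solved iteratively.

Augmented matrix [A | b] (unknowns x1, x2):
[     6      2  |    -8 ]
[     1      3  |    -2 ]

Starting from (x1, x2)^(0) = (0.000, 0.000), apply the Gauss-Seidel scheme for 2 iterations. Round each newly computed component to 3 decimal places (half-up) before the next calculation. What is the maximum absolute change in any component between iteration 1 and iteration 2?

0.074

Iteration 1:
  x1 = (-8 - (2)·0.000) / (6) = -1.333
  x2 = (-2 - (1)·-1.333) / (3) = -0.222
Iteration 2:
  x1 = (-8 - (2)·-0.222) / (6) = -1.259
  x2 = (-2 - (1)·-1.259) / (3) = -0.247
Change: (0.074, -0.025) → max |·| = 0.074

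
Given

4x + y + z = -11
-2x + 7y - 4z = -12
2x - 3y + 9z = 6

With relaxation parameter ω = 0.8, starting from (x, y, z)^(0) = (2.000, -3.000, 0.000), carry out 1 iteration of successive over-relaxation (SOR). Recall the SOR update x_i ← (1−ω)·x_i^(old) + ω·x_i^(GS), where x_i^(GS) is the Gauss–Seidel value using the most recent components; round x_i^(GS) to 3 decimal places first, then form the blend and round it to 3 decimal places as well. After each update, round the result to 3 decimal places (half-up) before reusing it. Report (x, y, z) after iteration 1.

Iteration 1:
  x: GS value = (-11 - (1)·-3.000 - (1)·0.000) / (4) = -2.000;  x ← (1−ω)·2.000 + ω·-2.000 = -1.200
  y: GS value = (-12 - (-2)·-1.200 - (-4)·0.000) / (7) = -2.057;  y ← (1−ω)·-3.000 + ω·-2.057 = -2.246
  z: GS value = (6 - (2)·-1.200 - (-3)·-2.246) / (9) = 0.185;  z ← (1−ω)·0.000 + ω·0.185 = 0.148

(-1.200, -2.246, 0.148)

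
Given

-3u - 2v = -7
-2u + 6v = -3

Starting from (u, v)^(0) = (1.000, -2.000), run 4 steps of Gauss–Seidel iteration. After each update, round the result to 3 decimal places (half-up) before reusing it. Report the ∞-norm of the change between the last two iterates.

Iteration 1:
  u = (-7 - (-2)·-2.000) / (-3) = 3.667
  v = (-3 - (-2)·3.667) / (6) = 0.722
Iteration 2:
  u = (-7 - (-2)·0.722) / (-3) = 1.852
  v = (-3 - (-2)·1.852) / (6) = 0.117
Iteration 3:
  u = (-7 - (-2)·0.117) / (-3) = 2.255
  v = (-3 - (-2)·2.255) / (6) = 0.252
Iteration 4:
  u = (-7 - (-2)·0.252) / (-3) = 2.165
  v = (-3 - (-2)·2.165) / (6) = 0.222
Change: (-0.090, -0.030) → max |·| = 0.090

0.090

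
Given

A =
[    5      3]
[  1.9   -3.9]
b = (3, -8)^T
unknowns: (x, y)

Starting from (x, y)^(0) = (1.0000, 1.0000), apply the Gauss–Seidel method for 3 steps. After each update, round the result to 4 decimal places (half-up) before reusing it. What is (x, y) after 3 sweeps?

(-0.4464, 1.8338)

Iteration 1:
  x = (3 - (3)·1.0000) / (5) = 0.0000
  y = (-8 - (1.9)·0.0000) / (-3.9) = 2.0513
Iteration 2:
  x = (3 - (3)·2.0513) / (5) = -0.6308
  y = (-8 - (1.9)·-0.6308) / (-3.9) = 1.7440
Iteration 3:
  x = (3 - (3)·1.7440) / (5) = -0.4464
  y = (-8 - (1.9)·-0.4464) / (-3.9) = 1.8338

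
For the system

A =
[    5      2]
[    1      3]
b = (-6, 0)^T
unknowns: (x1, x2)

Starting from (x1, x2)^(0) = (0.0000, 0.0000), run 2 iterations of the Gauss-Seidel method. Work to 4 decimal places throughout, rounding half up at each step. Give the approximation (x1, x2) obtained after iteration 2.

Iteration 1:
  x1 = (-6 - (2)·0.0000) / (5) = -1.2000
  x2 = (0 - (1)·-1.2000) / (3) = 0.4000
Iteration 2:
  x1 = (-6 - (2)·0.4000) / (5) = -1.3600
  x2 = (0 - (1)·-1.3600) / (3) = 0.4533

(-1.3600, 0.4533)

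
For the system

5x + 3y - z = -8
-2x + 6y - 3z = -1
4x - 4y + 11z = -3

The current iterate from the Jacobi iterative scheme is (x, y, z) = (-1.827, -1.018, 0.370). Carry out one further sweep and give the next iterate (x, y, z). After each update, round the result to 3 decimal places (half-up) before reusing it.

One sweep:
  x = (-8 - (3)·-1.018 - (-1)·0.370) / (5) = -0.915
  y = (-1 - (-2)·-1.827 - (-3)·0.370) / (6) = -0.591
  z = (-3 - (4)·-1.827 - (-4)·-1.018) / (11) = 0.021

(-0.915, -0.591, 0.021)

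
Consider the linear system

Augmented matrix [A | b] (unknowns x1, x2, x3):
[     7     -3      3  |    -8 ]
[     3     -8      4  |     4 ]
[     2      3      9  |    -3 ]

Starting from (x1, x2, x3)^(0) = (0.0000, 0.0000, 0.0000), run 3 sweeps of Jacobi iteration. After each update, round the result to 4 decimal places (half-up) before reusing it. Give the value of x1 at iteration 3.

-1.6496

Iteration 1:
  x1 = (-8 - (-3)·0.0000 - (3)·0.0000) / (7) = -1.1429
  x2 = (4 - (3)·0.0000 - (4)·0.0000) / (-8) = -0.5000
  x3 = (-3 - (2)·0.0000 - (3)·0.0000) / (9) = -0.3333
Iteration 2:
  x1 = (-8 - (-3)·-0.5000 - (3)·-0.3333) / (7) = -1.2143
  x2 = (4 - (3)·-1.1429 - (4)·-0.3333) / (-8) = -1.0952
  x3 = (-3 - (2)·-1.1429 - (3)·-0.5000) / (9) = 0.0873
Iteration 3:
  x1 = (-8 - (-3)·-1.0952 - (3)·0.0873) / (7) = -1.6496
  x2 = (4 - (3)·-1.2143 - (4)·0.0873) / (-8) = -0.9117
  x3 = (-3 - (2)·-1.2143 - (3)·-1.0952) / (9) = 0.3016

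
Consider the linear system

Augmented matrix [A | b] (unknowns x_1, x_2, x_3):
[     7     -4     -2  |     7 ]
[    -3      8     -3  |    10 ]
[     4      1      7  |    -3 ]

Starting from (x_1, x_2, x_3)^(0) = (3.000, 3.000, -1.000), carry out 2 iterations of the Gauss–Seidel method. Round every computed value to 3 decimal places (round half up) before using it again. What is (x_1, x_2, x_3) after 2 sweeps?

Iteration 1:
  x_1 = (7 - (-4)·3.000 - (-2)·-1.000) / (7) = 2.429
  x_2 = (10 - (-3)·2.429 - (-3)·-1.000) / (8) = 1.786
  x_3 = (-3 - (4)·2.429 - (1)·1.786) / (7) = -2.072
Iteration 2:
  x_1 = (7 - (-4)·1.786 - (-2)·-2.072) / (7) = 1.429
  x_2 = (10 - (-3)·1.429 - (-3)·-2.072) / (8) = 1.009
  x_3 = (-3 - (4)·1.429 - (1)·1.009) / (7) = -1.389

(1.429, 1.009, -1.389)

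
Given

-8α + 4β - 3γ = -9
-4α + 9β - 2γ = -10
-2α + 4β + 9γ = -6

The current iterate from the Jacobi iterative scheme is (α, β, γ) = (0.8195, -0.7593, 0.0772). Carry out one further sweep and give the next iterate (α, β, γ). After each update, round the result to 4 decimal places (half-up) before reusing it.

One sweep:
  α = (-9 - (4)·-0.7593 - (-3)·0.0772) / (-8) = 0.7164
  β = (-10 - (-4)·0.8195 - (-2)·0.0772) / (9) = -0.7297
  γ = (-6 - (-2)·0.8195 - (4)·-0.7593) / (9) = -0.1471

(0.7164, -0.7297, -0.1471)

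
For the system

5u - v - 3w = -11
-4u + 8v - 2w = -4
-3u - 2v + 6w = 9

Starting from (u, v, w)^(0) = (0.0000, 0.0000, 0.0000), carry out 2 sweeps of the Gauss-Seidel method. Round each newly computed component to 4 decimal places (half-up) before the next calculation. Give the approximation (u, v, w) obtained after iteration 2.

Iteration 1:
  u = (-11 - (-1)·0.0000 - (-3)·0.0000) / (5) = -2.2000
  v = (-4 - (-4)·-2.2000 - (-2)·0.0000) / (8) = -1.6000
  w = (9 - (-3)·-2.2000 - (-2)·-1.6000) / (6) = -0.1333
Iteration 2:
  u = (-11 - (-1)·-1.6000 - (-3)·-0.1333) / (5) = -2.6000
  v = (-4 - (-4)·-2.6000 - (-2)·-0.1333) / (8) = -1.8333
  w = (9 - (-3)·-2.6000 - (-2)·-1.8333) / (6) = -0.4111

(-2.6000, -1.8333, -0.4111)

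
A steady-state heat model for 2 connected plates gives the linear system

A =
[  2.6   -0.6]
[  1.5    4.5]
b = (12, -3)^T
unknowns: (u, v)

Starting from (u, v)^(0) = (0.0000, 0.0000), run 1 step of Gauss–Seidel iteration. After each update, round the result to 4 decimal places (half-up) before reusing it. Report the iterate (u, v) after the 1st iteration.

Iteration 1:
  u = (12 - (-0.6)·0.0000) / (2.6) = 4.6154
  v = (-3 - (1.5)·4.6154) / (4.5) = -2.2051

(4.6154, -2.2051)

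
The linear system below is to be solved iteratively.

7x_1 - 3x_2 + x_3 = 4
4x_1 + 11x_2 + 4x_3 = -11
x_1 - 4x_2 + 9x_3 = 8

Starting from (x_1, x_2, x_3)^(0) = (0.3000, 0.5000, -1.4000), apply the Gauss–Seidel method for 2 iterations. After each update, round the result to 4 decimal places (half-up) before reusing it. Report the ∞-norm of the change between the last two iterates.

0.8357

Iteration 1:
  x_1 = (4 - (-3)·0.5000 - (1)·-1.4000) / (7) = 0.9857
  x_2 = (-11 - (4)·0.9857 - (4)·-1.4000) / (11) = -0.8493
  x_3 = (8 - (1)·0.9857 - (-4)·-0.8493) / (9) = 0.4019
Iteration 2:
  x_1 = (4 - (-3)·-0.8493 - (1)·0.4019) / (7) = 0.1500
  x_2 = (-11 - (4)·0.1500 - (4)·0.4019) / (11) = -1.2007
  x_3 = (8 - (1)·0.1500 - (-4)·-1.2007) / (9) = 0.3386
Change: (-0.8357, -0.3514, -0.0633) → max |·| = 0.8357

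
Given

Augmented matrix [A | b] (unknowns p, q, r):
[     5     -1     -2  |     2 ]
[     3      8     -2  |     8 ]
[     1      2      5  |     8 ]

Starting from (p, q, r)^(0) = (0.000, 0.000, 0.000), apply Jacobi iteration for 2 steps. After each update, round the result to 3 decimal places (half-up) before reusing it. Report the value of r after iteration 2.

Iteration 1:
  p = (2 - (-1)·0.000 - (-2)·0.000) / (5) = 0.400
  q = (8 - (3)·0.000 - (-2)·0.000) / (8) = 1.000
  r = (8 - (1)·0.000 - (2)·0.000) / (5) = 1.600
Iteration 2:
  p = (2 - (-1)·1.000 - (-2)·1.600) / (5) = 1.240
  q = (8 - (3)·0.400 - (-2)·1.600) / (8) = 1.250
  r = (8 - (1)·0.400 - (2)·1.000) / (5) = 1.120

1.120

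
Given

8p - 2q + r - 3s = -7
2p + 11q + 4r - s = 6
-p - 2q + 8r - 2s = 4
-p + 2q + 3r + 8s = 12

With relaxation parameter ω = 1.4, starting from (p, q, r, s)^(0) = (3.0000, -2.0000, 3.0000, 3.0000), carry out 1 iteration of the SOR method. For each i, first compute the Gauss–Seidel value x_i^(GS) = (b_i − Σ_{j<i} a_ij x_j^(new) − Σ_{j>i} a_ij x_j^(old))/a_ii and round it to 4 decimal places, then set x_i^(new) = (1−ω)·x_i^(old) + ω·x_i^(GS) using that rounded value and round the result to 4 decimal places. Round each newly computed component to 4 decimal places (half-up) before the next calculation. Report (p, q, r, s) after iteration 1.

(-2.0750, 0.9463, 0.5181, -0.0663)

Iteration 1:
  p: GS value = (-7 - (-2)·-2.0000 - (1)·3.0000 - (-3)·3.0000) / (8) = -0.6250;  p ← (1−ω)·3.0000 + ω·-0.6250 = -2.0750
  q: GS value = (6 - (2)·-2.0750 - (4)·3.0000 - (-1)·3.0000) / (11) = 0.1045;  q ← (1−ω)·-2.0000 + ω·0.1045 = 0.9463
  r: GS value = (4 - (-1)·-2.0750 - (-2)·0.9463 - (-2)·3.0000) / (8) = 1.2272;  r ← (1−ω)·3.0000 + ω·1.2272 = 0.5181
  s: GS value = (12 - (-1)·-2.0750 - (2)·0.9463 - (3)·0.5181) / (8) = 0.8098;  s ← (1−ω)·3.0000 + ω·0.8098 = -0.0663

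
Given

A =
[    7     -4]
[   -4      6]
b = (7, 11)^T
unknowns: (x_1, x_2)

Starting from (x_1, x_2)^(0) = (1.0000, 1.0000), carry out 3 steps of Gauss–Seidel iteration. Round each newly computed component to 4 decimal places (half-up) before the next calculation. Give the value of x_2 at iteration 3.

Iteration 1:
  x_1 = (7 - (-4)·1.0000) / (7) = 1.5714
  x_2 = (11 - (-4)·1.5714) / (6) = 2.8809
Iteration 2:
  x_1 = (7 - (-4)·2.8809) / (7) = 2.6462
  x_2 = (11 - (-4)·2.6462) / (6) = 3.5975
Iteration 3:
  x_1 = (7 - (-4)·3.5975) / (7) = 3.0557
  x_2 = (11 - (-4)·3.0557) / (6) = 3.8705

3.8705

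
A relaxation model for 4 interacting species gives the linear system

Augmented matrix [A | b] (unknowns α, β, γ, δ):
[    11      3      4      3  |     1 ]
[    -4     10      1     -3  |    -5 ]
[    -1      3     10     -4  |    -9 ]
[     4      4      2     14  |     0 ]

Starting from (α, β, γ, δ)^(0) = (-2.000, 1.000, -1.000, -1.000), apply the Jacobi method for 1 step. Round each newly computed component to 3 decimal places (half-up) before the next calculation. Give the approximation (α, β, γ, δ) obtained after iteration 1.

(0.455, -1.500, -1.800, 0.429)

Iteration 1:
  α = (1 - (3)·1.000 - (4)·-1.000 - (3)·-1.000) / (11) = 0.455
  β = (-5 - (-4)·-2.000 - (1)·-1.000 - (-3)·-1.000) / (10) = -1.500
  γ = (-9 - (-1)·-2.000 - (3)·1.000 - (-4)·-1.000) / (10) = -1.800
  δ = (0 - (4)·-2.000 - (4)·1.000 - (2)·-1.000) / (14) = 0.429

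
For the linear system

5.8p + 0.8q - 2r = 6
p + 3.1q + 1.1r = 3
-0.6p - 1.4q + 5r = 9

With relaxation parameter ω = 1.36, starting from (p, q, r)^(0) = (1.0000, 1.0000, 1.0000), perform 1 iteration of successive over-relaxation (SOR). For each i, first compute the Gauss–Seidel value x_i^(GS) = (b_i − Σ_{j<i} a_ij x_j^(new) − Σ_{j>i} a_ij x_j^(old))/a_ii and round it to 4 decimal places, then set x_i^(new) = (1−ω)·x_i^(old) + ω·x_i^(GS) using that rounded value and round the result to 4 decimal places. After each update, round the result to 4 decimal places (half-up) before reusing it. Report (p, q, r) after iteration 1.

(1.3283, -0.1092, 2.2632)

Iteration 1:
  p: GS value = (6 - (0.8)·1.0000 - (-2)·1.0000) / (5.8) = 1.2414;  p ← (1−ω)·1.0000 + ω·1.2414 = 1.3283
  q: GS value = (3 - (1)·1.3283 - (1.1)·1.0000) / (3.1) = 0.1844;  q ← (1−ω)·1.0000 + ω·0.1844 = -0.1092
  r: GS value = (9 - (-0.6)·1.3283 - (-1.4)·-0.1092) / (5) = 1.9288;  r ← (1−ω)·1.0000 + ω·1.9288 = 2.2632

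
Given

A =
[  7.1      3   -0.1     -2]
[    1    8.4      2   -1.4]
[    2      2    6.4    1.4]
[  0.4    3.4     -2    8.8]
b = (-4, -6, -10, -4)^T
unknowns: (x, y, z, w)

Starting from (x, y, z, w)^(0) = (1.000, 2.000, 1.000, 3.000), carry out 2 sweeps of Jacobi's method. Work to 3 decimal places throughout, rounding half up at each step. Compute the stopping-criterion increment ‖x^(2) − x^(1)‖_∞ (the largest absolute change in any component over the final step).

2.172

Iteration 1:
  x = (-4 - (3)·2.000 - (-0.1)·1.000 - (-2)·3.000) / (7.1) = -0.549
  y = (-6 - (1)·1.000 - (2)·1.000 - (-1.4)·3.000) / (8.4) = -0.571
  z = (-10 - (2)·1.000 - (2)·2.000 - (1.4)·3.000) / (6.4) = -3.156
  w = (-4 - (0.4)·1.000 - (3.4)·2.000 - (-2)·1.000) / (8.8) = -1.045
Iteration 2:
  x = (-4 - (3)·-0.571 - (-0.1)·-3.156 - (-2)·-1.045) / (7.1) = -0.661
  y = (-6 - (1)·-0.549 - (2)·-3.156 - (-1.4)·-1.045) / (8.4) = -0.072
  z = (-10 - (2)·-0.549 - (2)·-0.571 - (1.4)·-1.045) / (6.4) = -0.984
  w = (-4 - (0.4)·-0.549 - (3.4)·-0.571 - (-2)·-3.156) / (8.8) = -0.926
Change: (-0.112, 0.499, 2.172, 0.119) → max |·| = 2.172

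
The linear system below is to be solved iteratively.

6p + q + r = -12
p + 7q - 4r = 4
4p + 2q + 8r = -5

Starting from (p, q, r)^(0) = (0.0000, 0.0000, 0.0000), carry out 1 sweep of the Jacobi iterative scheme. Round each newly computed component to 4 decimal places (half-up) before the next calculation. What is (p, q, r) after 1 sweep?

(-2.0000, 0.5714, -0.6250)

Iteration 1:
  p = (-12 - (1)·0.0000 - (1)·0.0000) / (6) = -2.0000
  q = (4 - (1)·0.0000 - (-4)·0.0000) / (7) = 0.5714
  r = (-5 - (4)·0.0000 - (2)·0.0000) / (8) = -0.6250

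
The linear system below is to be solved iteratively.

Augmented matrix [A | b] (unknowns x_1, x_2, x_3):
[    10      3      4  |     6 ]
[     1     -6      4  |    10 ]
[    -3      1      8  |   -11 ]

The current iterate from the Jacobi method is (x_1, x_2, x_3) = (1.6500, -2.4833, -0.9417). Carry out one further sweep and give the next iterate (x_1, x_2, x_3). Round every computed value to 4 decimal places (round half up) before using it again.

(1.7217, -2.0195, -0.4458)

One sweep:
  x_1 = (6 - (3)·-2.4833 - (4)·-0.9417) / (10) = 1.7217
  x_2 = (10 - (1)·1.6500 - (4)·-0.9417) / (-6) = -2.0195
  x_3 = (-11 - (-3)·1.6500 - (1)·-2.4833) / (8) = -0.4458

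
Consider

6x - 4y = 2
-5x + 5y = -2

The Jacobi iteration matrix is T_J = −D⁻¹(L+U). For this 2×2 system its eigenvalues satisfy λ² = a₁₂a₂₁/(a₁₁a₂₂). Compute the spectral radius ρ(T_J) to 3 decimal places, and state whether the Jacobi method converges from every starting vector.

0.816

a₁₂a₂₁/(a₁₁a₂₂) = (-4)·(-5) / ((6)·(5)) = 0.666667
ρ = √|0.666667| = √0.666667 = 0.816
ρ < 1, so Jacobi converges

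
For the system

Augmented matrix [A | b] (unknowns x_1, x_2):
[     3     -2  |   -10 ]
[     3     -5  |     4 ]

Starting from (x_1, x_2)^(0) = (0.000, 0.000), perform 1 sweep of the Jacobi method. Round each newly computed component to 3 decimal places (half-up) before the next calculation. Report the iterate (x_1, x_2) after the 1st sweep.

Iteration 1:
  x_1 = (-10 - (-2)·0.000) / (3) = -3.333
  x_2 = (4 - (3)·0.000) / (-5) = -0.800

(-3.333, -0.800)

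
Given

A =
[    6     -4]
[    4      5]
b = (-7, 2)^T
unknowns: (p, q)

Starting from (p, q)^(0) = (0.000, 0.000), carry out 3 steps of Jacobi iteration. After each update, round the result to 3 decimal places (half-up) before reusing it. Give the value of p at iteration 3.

Iteration 1:
  p = (-7 - (-4)·0.000) / (6) = -1.167
  q = (2 - (4)·0.000) / (5) = 0.400
Iteration 2:
  p = (-7 - (-4)·0.400) / (6) = -0.900
  q = (2 - (4)·-1.167) / (5) = 1.334
Iteration 3:
  p = (-7 - (-4)·1.334) / (6) = -0.277
  q = (2 - (4)·-0.900) / (5) = 1.120

-0.277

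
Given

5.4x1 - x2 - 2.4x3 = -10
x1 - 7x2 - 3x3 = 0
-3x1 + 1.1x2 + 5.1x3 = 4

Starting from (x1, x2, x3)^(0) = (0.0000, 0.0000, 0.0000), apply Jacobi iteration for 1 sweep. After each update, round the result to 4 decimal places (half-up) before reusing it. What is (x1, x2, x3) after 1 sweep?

(-1.8519, 0.0000, 0.7843)

Iteration 1:
  x1 = (-10 - (-1)·0.0000 - (-2.4)·0.0000) / (5.4) = -1.8519
  x2 = (0 - (1)·0.0000 - (-3)·0.0000) / (-7) = 0.0000
  x3 = (4 - (-3)·0.0000 - (1.1)·0.0000) / (5.1) = 0.7843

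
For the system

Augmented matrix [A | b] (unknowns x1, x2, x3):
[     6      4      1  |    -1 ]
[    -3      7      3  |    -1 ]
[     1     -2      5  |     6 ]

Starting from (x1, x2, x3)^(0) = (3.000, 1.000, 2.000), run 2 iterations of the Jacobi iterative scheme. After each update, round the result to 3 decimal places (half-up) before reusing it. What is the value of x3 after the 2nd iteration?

Iteration 1:
  x1 = (-1 - (4)·1.000 - (1)·2.000) / (6) = -1.167
  x2 = (-1 - (-3)·3.000 - (3)·2.000) / (7) = 0.286
  x3 = (6 - (1)·3.000 - (-2)·1.000) / (5) = 1.000
Iteration 2:
  x1 = (-1 - (4)·0.286 - (1)·1.000) / (6) = -0.524
  x2 = (-1 - (-3)·-1.167 - (3)·1.000) / (7) = -1.072
  x3 = (6 - (1)·-1.167 - (-2)·0.286) / (5) = 1.548

1.548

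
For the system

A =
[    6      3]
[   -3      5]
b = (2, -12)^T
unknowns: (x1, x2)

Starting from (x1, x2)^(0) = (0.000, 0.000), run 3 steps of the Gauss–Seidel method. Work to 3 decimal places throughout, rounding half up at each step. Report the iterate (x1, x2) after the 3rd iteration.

Iteration 1:
  x1 = (2 - (3)·0.000) / (6) = 0.333
  x2 = (-12 - (-3)·0.333) / (5) = -2.200
Iteration 2:
  x1 = (2 - (3)·-2.200) / (6) = 1.433
  x2 = (-12 - (-3)·1.433) / (5) = -1.540
Iteration 3:
  x1 = (2 - (3)·-1.540) / (6) = 1.103
  x2 = (-12 - (-3)·1.103) / (5) = -1.738

(1.103, -1.738)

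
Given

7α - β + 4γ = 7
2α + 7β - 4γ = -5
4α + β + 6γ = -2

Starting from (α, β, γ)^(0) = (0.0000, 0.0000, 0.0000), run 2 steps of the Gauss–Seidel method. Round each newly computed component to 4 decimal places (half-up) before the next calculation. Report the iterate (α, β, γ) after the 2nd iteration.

Iteration 1:
  α = (7 - (-1)·0.0000 - (4)·0.0000) / (7) = 1.0000
  β = (-5 - (2)·1.0000 - (-4)·0.0000) / (7) = -1.0000
  γ = (-2 - (4)·1.0000 - (1)·-1.0000) / (6) = -0.8333
Iteration 2:
  α = (7 - (-1)·-1.0000 - (4)·-0.8333) / (7) = 1.3333
  β = (-5 - (2)·1.3333 - (-4)·-0.8333) / (7) = -1.5714
  γ = (-2 - (4)·1.3333 - (1)·-1.5714) / (6) = -0.9603

(1.3333, -1.5714, -0.9603)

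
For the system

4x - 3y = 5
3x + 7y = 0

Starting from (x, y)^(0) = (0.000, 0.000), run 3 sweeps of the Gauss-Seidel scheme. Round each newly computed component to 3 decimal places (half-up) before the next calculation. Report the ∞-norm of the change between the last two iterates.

0.130

Iteration 1:
  x = (5 - (-3)·0.000) / (4) = 1.250
  y = (0 - (3)·1.250) / (7) = -0.536
Iteration 2:
  x = (5 - (-3)·-0.536) / (4) = 0.848
  y = (0 - (3)·0.848) / (7) = -0.363
Iteration 3:
  x = (5 - (-3)·-0.363) / (4) = 0.978
  y = (0 - (3)·0.978) / (7) = -0.419
Change: (0.130, -0.056) → max |·| = 0.130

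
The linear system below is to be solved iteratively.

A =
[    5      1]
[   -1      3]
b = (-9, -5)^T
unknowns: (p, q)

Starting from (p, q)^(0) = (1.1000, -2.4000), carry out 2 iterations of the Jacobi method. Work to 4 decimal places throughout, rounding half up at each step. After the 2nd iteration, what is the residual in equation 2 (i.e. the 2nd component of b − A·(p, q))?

Iteration 1:
  p = (-9 - (1)·-2.4000) / (5) = -1.3200
  q = (-5 - (-1)·1.1000) / (3) = -1.3000
Iteration 2:
  p = (-9 - (1)·-1.3000) / (5) = -1.5400
  q = (-5 - (-1)·-1.3200) / (3) = -2.1067
Residual b − A·x = (0.8067, -0.2199)

-0.2199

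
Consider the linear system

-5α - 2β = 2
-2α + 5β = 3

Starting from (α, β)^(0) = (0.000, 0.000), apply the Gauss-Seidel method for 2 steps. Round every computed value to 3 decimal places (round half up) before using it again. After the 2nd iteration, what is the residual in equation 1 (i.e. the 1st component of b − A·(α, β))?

-0.140

Iteration 1:
  α = (2 - (-2)·0.000) / (-5) = -0.400
  β = (3 - (-2)·-0.400) / (5) = 0.440
Iteration 2:
  α = (2 - (-2)·0.440) / (-5) = -0.576
  β = (3 - (-2)·-0.576) / (5) = 0.370
Residual b − A·x = (-0.140, -0.002)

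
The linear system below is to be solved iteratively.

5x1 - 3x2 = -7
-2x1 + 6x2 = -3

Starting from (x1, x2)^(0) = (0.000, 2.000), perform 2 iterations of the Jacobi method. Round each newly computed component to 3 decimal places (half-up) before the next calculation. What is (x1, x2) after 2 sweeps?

(-1.700, -0.567)

Iteration 1:
  x1 = (-7 - (-3)·2.000) / (5) = -0.200
  x2 = (-3 - (-2)·0.000) / (6) = -0.500
Iteration 2:
  x1 = (-7 - (-3)·-0.500) / (5) = -1.700
  x2 = (-3 - (-2)·-0.200) / (6) = -0.567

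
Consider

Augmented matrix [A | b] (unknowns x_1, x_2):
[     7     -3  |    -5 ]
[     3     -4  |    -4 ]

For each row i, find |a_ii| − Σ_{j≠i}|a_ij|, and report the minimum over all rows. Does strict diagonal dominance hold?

1

row 1: |7| − (3) = 4
row 2: |-4| − (3) = 1
minimum over rows = 1 → strictly diagonally dominant (convergence guaranteed)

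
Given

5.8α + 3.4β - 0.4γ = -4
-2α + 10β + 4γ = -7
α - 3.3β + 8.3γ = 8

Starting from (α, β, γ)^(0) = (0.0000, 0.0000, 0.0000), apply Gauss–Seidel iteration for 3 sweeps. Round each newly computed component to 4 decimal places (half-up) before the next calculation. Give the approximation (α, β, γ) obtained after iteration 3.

(-0.0546, -0.9422, 0.5958)

Iteration 1:
  α = (-4 - (3.4)·0.0000 - (-0.4)·0.0000) / (5.8) = -0.6897
  β = (-7 - (-2)·-0.6897 - (4)·0.0000) / (10) = -0.8379
  γ = (8 - (1)·-0.6897 - (-3.3)·-0.8379) / (8.3) = 0.7138
Iteration 2:
  α = (-4 - (3.4)·-0.8379 - (-0.4)·0.7138) / (5.8) = -0.1492
  β = (-7 - (-2)·-0.1492 - (4)·0.7138) / (10) = -1.0154
  γ = (8 - (1)·-0.1492 - (-3.3)·-1.0154) / (8.3) = 0.5781
Iteration 3:
  α = (-4 - (3.4)·-1.0154 - (-0.4)·0.5781) / (5.8) = -0.0546
  β = (-7 - (-2)·-0.0546 - (4)·0.5781) / (10) = -0.9422
  γ = (8 - (1)·-0.0546 - (-3.3)·-0.9422) / (8.3) = 0.5958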